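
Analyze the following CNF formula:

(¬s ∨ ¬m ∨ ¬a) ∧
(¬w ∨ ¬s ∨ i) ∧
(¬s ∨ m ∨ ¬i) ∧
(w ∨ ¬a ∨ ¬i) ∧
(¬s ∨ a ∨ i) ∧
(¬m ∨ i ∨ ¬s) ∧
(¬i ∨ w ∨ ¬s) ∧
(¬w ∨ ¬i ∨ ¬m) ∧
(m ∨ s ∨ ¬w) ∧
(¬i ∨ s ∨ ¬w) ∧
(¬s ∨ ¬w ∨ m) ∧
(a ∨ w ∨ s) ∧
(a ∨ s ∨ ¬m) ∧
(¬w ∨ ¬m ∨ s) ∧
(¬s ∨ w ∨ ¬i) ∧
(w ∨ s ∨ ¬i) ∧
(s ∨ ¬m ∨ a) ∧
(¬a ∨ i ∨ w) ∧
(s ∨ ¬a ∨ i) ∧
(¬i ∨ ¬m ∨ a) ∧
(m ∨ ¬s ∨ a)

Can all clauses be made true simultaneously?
No

No, the formula is not satisfiable.

No assignment of truth values to the variables can make all 21 clauses true simultaneously.

The formula is UNSAT (unsatisfiable).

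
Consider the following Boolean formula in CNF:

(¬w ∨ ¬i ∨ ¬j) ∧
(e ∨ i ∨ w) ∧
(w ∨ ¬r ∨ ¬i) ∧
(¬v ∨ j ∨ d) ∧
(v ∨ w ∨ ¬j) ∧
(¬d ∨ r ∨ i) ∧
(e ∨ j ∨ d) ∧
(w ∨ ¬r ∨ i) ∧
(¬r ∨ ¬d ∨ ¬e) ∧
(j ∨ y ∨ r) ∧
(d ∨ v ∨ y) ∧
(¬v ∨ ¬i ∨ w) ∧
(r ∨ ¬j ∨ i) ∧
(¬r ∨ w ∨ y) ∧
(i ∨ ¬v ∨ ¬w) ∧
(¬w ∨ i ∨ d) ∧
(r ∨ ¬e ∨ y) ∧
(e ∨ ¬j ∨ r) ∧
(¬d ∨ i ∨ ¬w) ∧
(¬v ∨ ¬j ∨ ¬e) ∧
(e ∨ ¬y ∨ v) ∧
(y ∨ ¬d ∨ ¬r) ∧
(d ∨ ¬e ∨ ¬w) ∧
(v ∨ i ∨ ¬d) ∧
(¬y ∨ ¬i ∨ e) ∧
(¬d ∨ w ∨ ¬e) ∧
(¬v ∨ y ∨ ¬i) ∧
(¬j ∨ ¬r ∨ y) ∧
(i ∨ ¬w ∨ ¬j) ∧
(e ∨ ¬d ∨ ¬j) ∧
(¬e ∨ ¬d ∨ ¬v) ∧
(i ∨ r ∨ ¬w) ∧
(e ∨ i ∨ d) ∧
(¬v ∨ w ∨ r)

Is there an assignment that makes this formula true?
Yes

Yes, the formula is satisfiable.

One satisfying assignment is: y=True, e=True, v=False, i=False, j=False, r=False, d=False, w=False

Verification: With this assignment, all 34 clauses evaluate to true.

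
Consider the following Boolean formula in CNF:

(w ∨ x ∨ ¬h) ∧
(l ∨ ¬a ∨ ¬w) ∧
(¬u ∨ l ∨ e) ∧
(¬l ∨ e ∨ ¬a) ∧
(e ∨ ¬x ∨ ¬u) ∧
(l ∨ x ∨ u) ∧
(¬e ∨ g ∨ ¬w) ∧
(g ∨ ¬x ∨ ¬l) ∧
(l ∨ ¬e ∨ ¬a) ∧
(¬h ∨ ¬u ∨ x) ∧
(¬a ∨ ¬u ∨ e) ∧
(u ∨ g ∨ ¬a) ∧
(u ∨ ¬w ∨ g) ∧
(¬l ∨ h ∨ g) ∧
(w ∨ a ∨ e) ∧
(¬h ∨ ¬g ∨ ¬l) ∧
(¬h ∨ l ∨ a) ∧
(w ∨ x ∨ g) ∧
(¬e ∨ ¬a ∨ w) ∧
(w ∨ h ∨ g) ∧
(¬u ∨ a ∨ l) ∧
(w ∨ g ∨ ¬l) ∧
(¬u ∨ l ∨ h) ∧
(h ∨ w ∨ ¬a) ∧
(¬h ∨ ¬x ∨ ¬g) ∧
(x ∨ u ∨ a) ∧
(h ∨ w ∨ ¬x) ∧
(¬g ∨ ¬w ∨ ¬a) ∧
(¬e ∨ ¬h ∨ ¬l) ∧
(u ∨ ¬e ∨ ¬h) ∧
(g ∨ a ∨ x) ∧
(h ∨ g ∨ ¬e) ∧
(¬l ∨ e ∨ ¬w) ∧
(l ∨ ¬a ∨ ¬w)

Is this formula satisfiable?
Yes

Yes, the formula is satisfiable.

One satisfying assignment is: x=True, g=True, l=False, a=False, w=True, u=False, h=False, e=False

Verification: With this assignment, all 34 clauses evaluate to true.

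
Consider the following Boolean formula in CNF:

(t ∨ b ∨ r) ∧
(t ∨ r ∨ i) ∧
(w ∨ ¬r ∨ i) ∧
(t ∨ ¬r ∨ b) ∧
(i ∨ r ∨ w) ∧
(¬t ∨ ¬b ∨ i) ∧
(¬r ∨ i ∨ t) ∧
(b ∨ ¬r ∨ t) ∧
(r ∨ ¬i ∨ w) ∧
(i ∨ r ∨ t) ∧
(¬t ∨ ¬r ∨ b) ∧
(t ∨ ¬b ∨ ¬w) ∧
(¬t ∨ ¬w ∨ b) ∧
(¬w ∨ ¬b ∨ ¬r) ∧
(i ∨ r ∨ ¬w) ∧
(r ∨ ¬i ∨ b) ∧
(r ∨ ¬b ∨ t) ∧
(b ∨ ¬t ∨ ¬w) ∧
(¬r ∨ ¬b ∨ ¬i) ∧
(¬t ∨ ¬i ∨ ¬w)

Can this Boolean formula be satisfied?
No

No, the formula is not satisfiable.

No assignment of truth values to the variables can make all 20 clauses true simultaneously.

The formula is UNSAT (unsatisfiable).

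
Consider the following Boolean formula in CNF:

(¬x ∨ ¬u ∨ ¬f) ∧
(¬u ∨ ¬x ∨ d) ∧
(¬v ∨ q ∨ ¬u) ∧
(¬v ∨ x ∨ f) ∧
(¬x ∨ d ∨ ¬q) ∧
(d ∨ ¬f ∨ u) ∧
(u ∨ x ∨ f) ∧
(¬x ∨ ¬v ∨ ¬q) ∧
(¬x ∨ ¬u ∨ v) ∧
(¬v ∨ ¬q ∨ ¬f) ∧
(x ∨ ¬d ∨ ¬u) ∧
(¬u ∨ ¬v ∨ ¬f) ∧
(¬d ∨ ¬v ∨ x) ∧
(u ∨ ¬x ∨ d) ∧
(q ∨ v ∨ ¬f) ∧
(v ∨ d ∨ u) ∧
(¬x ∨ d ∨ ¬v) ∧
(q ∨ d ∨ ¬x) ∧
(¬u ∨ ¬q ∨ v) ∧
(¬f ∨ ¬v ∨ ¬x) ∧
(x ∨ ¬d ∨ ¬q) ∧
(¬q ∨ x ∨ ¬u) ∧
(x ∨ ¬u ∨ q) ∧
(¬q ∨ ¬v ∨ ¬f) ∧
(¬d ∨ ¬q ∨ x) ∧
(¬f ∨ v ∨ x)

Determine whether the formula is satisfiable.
Yes

Yes, the formula is satisfiable.

One satisfying assignment is: u=False, d=True, x=True, f=False, v=False, q=False

Verification: With this assignment, all 26 clauses evaluate to true.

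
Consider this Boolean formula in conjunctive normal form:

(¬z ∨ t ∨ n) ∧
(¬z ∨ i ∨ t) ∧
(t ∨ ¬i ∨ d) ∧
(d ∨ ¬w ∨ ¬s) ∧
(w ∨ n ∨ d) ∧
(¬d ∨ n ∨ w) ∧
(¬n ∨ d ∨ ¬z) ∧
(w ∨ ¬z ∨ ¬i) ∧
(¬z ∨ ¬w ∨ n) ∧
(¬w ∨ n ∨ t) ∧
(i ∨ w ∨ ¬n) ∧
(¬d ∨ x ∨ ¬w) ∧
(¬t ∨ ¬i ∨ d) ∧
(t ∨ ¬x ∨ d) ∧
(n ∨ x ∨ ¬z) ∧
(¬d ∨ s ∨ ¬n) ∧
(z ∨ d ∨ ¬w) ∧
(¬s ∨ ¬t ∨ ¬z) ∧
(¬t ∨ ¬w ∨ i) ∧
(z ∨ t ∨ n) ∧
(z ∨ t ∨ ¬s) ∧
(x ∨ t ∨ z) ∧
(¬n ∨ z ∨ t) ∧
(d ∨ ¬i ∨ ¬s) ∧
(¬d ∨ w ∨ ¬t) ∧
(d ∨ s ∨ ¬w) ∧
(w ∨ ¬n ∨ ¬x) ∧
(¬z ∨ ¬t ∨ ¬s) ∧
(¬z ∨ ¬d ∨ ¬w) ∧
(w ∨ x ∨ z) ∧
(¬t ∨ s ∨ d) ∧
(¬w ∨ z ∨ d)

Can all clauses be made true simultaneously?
Yes

Yes, the formula is satisfiable.

One satisfying assignment is: z=False, x=True, i=True, w=True, d=True, t=True, n=False, s=False

Verification: With this assignment, all 32 clauses evaluate to true.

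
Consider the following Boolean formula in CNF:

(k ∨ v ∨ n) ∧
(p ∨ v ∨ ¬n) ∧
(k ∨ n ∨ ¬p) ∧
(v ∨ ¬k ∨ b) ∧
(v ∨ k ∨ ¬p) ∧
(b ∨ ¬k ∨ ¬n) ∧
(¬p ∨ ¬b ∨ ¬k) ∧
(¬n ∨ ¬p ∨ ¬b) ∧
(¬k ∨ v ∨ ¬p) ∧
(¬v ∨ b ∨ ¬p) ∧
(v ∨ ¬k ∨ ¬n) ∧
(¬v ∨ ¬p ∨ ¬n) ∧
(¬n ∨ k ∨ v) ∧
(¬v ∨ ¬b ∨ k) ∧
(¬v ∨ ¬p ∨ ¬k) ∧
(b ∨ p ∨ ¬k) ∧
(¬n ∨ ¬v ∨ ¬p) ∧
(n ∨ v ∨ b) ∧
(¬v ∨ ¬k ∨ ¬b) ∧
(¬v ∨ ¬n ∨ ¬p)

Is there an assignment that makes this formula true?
Yes

Yes, the formula is satisfiable.

One satisfying assignment is: v=False, b=True, n=False, p=False, k=True

Verification: With this assignment, all 20 clauses evaluate to true.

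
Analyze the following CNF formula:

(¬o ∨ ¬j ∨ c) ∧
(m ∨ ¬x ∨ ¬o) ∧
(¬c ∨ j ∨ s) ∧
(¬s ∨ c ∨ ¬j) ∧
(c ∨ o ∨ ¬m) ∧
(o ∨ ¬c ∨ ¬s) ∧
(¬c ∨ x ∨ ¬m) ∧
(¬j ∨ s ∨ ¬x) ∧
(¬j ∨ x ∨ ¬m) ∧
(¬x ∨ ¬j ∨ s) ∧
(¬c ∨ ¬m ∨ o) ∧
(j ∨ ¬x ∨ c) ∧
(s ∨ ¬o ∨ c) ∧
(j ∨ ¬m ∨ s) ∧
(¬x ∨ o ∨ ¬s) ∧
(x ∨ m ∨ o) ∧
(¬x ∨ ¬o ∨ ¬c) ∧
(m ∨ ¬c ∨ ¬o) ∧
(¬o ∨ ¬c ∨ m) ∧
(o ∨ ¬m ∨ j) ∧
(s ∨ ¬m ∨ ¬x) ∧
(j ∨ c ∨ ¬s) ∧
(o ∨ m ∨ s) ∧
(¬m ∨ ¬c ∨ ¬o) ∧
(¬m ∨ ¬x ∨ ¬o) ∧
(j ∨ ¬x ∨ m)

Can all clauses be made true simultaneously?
No

No, the formula is not satisfiable.

No assignment of truth values to the variables can make all 26 clauses true simultaneously.

The formula is UNSAT (unsatisfiable).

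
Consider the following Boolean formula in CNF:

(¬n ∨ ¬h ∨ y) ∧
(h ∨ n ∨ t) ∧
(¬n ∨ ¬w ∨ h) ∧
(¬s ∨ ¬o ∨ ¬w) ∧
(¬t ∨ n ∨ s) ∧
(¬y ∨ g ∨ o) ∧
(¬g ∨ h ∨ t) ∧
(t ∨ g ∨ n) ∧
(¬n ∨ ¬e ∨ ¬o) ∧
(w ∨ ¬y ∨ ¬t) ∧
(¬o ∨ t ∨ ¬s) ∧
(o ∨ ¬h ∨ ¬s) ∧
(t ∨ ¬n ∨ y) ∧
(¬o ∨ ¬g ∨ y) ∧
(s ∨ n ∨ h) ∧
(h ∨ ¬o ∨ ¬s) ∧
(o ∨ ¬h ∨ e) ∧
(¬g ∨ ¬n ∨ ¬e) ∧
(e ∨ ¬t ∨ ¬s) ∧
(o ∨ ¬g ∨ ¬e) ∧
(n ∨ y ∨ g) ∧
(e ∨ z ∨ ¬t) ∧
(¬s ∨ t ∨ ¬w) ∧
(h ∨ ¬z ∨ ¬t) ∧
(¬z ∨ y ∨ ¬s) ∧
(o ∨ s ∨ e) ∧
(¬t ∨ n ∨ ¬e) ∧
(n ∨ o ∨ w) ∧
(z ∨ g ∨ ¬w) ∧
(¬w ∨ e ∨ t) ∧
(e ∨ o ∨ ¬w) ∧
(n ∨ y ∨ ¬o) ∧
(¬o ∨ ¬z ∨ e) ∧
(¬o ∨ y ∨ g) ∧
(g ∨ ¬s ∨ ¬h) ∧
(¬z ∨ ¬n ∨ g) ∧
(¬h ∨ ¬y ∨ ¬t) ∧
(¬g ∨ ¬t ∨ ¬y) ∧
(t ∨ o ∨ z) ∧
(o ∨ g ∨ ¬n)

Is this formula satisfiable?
Yes

Yes, the formula is satisfiable.

One satisfying assignment is: e=False, w=False, z=False, g=False, s=False, n=True, t=False, o=True, y=True, h=False

Verification: With this assignment, all 40 clauses evaluate to true.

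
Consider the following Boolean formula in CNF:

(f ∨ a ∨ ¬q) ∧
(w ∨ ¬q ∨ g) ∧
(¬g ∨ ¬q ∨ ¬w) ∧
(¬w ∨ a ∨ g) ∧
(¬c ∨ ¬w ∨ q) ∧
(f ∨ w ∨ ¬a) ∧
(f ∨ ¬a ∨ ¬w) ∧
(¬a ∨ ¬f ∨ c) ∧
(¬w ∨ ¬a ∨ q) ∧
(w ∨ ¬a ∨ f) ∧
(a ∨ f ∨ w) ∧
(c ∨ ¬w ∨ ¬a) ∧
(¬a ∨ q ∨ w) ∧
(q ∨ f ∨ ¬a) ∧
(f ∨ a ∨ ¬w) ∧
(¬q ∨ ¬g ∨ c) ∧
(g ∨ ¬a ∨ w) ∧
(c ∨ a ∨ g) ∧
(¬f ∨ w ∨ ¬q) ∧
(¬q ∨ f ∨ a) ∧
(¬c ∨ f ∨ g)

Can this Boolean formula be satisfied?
Yes

Yes, the formula is satisfiable.

One satisfying assignment is: g=False, f=True, q=False, a=False, w=False, c=True

Verification: With this assignment, all 21 clauses evaluate to true.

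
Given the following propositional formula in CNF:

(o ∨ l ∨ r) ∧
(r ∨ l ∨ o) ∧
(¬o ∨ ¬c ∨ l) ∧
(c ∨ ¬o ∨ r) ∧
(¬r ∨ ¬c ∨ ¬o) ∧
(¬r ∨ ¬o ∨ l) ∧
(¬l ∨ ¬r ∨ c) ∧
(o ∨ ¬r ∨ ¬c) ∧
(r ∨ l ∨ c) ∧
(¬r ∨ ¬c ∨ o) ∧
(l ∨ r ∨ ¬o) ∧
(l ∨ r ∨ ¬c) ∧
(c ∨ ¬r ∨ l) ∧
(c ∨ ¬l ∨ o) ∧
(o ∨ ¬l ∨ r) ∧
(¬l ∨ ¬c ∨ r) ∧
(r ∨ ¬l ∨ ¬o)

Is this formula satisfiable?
No

No, the formula is not satisfiable.

No assignment of truth values to the variables can make all 17 clauses true simultaneously.

The formula is UNSAT (unsatisfiable).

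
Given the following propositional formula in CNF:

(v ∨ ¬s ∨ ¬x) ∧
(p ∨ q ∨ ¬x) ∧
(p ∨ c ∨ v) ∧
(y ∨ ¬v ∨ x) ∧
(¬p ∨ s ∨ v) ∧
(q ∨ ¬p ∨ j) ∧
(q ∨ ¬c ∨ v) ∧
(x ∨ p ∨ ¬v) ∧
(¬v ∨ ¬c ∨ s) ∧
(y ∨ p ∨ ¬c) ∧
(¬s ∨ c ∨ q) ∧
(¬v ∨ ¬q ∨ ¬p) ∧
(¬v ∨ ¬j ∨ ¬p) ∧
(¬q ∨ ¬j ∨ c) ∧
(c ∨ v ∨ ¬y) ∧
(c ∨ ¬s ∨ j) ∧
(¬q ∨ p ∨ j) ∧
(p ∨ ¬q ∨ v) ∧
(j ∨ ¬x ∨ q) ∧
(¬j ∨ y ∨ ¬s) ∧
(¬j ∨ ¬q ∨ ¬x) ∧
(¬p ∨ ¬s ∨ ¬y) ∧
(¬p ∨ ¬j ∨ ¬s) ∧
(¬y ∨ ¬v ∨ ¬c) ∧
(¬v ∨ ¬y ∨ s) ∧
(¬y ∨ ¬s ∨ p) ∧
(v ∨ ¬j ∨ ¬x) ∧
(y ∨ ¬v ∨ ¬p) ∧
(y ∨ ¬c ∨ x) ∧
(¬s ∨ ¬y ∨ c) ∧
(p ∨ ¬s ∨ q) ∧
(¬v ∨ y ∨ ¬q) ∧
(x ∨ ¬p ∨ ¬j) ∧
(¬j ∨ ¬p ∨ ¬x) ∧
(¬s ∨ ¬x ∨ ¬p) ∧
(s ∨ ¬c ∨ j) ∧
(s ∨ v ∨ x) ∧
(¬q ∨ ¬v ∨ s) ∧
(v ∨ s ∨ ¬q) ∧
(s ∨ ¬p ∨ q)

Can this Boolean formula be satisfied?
No

No, the formula is not satisfiable.

No assignment of truth values to the variables can make all 40 clauses true simultaneously.

The formula is UNSAT (unsatisfiable).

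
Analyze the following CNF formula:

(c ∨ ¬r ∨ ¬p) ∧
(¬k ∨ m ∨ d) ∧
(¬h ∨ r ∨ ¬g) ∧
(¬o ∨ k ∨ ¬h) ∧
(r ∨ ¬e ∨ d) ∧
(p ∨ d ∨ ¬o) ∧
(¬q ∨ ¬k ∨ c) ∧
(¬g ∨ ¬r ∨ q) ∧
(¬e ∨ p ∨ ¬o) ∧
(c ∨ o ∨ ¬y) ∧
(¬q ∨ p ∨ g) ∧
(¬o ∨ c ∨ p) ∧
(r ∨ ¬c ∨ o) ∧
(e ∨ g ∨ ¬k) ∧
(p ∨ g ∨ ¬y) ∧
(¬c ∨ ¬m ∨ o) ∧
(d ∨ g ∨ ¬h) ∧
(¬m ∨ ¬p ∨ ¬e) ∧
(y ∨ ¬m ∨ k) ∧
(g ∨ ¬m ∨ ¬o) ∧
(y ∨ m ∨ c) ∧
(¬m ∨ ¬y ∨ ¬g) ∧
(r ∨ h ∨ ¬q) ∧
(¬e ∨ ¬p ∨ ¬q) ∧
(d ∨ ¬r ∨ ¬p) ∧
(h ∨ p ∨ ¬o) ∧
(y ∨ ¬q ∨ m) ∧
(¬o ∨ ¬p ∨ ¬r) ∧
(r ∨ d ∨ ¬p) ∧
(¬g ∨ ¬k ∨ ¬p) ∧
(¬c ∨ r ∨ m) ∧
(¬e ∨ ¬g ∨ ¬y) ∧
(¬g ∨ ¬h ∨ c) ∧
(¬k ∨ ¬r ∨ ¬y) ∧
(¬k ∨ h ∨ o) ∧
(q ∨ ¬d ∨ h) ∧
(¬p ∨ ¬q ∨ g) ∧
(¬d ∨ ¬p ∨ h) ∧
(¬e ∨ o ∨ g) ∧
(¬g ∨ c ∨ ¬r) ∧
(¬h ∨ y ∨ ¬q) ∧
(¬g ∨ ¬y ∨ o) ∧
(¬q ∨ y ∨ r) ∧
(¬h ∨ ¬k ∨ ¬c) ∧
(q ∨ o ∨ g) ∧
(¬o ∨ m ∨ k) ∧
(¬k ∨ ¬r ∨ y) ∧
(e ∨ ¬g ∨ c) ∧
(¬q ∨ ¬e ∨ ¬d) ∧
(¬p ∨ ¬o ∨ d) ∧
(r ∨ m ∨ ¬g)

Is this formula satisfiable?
Yes

Yes, the formula is satisfiable.

One satisfying assignment is: p=True, m=False, o=True, g=False, d=True, h=True, q=False, y=True, e=True, r=False, k=True, c=False

Verification: With this assignment, all 51 clauses evaluate to true.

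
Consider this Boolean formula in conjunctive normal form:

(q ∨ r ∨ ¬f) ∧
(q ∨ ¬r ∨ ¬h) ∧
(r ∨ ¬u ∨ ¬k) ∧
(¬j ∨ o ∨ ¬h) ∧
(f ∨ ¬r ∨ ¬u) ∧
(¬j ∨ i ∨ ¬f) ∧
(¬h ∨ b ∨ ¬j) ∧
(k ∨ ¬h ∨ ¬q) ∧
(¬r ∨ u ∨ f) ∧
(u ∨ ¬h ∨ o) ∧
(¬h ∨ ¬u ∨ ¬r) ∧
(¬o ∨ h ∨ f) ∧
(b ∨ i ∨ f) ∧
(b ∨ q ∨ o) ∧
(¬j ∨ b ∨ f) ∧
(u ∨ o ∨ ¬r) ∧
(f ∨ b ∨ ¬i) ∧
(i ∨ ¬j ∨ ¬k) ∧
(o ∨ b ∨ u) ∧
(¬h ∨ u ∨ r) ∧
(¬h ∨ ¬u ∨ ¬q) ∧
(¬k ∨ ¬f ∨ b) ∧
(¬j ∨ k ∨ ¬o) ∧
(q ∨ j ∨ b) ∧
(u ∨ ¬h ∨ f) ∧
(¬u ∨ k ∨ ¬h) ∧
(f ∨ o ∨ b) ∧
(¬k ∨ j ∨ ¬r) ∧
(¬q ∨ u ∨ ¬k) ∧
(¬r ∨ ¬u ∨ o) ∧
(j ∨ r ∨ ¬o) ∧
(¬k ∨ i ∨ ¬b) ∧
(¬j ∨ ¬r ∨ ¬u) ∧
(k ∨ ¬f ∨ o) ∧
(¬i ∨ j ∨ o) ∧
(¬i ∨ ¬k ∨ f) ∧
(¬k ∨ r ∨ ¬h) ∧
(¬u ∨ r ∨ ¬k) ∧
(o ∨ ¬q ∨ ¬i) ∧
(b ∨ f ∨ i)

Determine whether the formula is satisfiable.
Yes

Yes, the formula is satisfiable.

One satisfying assignment is: q=True, i=False, r=True, u=False, b=False, f=True, h=False, j=False, k=False, o=True

Verification: With this assignment, all 40 clauses evaluate to true.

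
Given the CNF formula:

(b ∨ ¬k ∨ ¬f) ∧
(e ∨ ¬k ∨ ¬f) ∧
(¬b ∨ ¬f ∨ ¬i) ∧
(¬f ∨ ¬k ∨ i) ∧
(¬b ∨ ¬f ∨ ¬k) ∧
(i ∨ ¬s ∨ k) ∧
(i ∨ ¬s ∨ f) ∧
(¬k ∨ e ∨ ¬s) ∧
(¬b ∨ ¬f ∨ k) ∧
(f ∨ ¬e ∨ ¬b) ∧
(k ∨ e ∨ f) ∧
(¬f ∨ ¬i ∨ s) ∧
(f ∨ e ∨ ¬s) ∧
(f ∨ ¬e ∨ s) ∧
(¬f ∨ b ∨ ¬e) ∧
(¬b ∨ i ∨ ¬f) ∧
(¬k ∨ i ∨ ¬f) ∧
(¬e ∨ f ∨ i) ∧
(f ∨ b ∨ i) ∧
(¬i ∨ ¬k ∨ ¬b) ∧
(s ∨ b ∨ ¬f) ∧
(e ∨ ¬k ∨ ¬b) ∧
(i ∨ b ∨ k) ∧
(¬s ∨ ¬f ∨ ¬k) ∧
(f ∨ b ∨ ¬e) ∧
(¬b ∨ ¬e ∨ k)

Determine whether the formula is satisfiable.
Yes

Yes, the formula is satisfiable.

One satisfying assignment is: i=True, e=False, s=True, k=False, f=True, b=False

Verification: With this assignment, all 26 clauses evaluate to true.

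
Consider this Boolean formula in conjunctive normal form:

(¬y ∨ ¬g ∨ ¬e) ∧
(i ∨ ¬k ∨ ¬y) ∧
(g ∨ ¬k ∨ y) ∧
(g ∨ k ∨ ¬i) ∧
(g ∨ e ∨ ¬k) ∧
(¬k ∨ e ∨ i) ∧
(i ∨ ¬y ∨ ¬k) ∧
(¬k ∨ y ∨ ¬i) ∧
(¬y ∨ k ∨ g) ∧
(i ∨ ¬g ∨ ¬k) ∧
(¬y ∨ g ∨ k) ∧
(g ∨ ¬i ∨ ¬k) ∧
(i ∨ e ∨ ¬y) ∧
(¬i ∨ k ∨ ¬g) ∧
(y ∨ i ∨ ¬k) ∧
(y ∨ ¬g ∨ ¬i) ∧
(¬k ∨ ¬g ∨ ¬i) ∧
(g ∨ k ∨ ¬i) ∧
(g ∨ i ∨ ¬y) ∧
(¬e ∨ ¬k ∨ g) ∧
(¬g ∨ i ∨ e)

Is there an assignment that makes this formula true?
Yes

Yes, the formula is satisfiable.

One satisfying assignment is: k=False, y=False, i=False, e=False, g=False

Verification: With this assignment, all 21 clauses evaluate to true.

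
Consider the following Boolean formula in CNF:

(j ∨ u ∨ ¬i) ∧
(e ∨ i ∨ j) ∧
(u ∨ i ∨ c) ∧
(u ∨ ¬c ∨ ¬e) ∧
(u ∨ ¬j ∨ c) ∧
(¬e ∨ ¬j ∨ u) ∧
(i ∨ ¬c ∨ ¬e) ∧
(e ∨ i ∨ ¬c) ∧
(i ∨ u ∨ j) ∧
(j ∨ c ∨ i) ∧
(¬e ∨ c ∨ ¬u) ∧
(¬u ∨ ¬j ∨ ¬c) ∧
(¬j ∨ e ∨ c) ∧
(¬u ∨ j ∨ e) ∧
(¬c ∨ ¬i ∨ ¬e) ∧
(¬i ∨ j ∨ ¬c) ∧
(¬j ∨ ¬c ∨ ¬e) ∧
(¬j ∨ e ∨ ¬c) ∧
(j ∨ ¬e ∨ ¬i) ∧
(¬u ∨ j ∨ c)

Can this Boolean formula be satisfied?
No

No, the formula is not satisfiable.

No assignment of truth values to the variables can make all 20 clauses true simultaneously.

The formula is UNSAT (unsatisfiable).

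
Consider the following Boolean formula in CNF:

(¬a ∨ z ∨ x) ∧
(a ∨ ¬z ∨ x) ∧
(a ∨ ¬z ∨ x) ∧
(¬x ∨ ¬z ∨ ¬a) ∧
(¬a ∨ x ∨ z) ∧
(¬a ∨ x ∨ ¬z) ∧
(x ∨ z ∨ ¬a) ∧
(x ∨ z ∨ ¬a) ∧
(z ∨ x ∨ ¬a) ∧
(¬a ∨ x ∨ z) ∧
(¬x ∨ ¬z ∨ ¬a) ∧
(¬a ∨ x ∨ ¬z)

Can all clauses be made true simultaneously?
Yes

Yes, the formula is satisfiable.

One satisfying assignment is: x=False, z=False, a=False

Verification: With this assignment, all 12 clauses evaluate to true.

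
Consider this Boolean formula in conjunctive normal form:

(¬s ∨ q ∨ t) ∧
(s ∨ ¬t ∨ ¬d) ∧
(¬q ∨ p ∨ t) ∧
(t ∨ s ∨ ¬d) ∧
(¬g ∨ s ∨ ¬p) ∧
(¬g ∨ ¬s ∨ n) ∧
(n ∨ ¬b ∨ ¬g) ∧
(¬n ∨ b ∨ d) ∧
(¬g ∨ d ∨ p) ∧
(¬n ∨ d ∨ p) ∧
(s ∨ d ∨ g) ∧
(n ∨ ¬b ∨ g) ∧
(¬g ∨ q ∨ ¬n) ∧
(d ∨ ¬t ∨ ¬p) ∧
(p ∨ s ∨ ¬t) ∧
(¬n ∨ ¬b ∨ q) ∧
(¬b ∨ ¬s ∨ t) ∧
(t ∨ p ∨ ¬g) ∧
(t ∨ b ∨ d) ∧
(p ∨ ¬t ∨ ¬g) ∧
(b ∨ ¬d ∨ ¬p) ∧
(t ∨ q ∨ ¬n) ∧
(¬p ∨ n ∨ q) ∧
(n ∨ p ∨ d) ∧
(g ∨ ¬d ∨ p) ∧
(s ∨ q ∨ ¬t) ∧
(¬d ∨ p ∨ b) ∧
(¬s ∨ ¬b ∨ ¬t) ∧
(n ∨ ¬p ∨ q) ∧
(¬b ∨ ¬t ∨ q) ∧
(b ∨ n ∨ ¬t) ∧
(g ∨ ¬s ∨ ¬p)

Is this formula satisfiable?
No

No, the formula is not satisfiable.

No assignment of truth values to the variables can make all 32 clauses true simultaneously.

The formula is UNSAT (unsatisfiable).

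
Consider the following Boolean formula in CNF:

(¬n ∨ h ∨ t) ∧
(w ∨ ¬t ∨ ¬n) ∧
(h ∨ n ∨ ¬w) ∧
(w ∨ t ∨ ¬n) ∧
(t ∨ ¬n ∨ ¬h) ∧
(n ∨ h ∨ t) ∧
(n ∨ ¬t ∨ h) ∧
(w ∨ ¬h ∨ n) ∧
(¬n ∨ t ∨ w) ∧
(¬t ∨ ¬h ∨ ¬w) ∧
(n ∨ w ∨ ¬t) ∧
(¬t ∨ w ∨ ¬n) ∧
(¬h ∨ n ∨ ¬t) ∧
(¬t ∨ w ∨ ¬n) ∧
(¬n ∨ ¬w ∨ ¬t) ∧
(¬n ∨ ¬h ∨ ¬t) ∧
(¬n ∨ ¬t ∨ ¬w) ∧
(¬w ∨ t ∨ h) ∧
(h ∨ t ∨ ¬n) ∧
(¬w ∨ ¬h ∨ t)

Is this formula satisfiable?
No

No, the formula is not satisfiable.

No assignment of truth values to the variables can make all 20 clauses true simultaneously.

The formula is UNSAT (unsatisfiable).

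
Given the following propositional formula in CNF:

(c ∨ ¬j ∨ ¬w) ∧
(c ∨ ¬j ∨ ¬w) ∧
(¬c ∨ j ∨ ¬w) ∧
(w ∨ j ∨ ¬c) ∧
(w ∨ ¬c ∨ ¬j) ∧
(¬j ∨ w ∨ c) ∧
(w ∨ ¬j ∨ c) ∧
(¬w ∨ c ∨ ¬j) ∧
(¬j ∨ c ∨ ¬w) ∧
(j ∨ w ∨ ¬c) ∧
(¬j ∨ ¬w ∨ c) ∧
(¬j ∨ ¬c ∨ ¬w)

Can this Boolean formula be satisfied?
Yes

Yes, the formula is satisfiable.

One satisfying assignment is: w=False, c=False, j=False

Verification: With this assignment, all 12 clauses evaluate to true.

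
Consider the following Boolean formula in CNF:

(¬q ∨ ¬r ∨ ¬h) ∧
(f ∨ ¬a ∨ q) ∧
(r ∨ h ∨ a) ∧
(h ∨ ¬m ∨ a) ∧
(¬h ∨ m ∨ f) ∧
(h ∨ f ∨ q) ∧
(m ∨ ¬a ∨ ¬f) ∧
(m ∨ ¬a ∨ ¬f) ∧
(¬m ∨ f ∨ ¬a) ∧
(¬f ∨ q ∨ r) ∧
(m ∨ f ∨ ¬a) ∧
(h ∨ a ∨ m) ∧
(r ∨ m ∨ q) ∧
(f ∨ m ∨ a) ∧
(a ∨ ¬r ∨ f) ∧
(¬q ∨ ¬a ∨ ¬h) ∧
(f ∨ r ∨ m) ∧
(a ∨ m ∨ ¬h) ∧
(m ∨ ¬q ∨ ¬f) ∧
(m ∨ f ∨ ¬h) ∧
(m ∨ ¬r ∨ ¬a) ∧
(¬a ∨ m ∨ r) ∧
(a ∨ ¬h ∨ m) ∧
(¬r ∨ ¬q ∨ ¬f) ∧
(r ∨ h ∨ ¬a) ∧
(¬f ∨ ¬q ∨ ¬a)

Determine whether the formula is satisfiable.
Yes

Yes, the formula is satisfiable.

One satisfying assignment is: a=False, f=False, q=False, h=True, r=False, m=True

Verification: With this assignment, all 26 clauses evaluate to true.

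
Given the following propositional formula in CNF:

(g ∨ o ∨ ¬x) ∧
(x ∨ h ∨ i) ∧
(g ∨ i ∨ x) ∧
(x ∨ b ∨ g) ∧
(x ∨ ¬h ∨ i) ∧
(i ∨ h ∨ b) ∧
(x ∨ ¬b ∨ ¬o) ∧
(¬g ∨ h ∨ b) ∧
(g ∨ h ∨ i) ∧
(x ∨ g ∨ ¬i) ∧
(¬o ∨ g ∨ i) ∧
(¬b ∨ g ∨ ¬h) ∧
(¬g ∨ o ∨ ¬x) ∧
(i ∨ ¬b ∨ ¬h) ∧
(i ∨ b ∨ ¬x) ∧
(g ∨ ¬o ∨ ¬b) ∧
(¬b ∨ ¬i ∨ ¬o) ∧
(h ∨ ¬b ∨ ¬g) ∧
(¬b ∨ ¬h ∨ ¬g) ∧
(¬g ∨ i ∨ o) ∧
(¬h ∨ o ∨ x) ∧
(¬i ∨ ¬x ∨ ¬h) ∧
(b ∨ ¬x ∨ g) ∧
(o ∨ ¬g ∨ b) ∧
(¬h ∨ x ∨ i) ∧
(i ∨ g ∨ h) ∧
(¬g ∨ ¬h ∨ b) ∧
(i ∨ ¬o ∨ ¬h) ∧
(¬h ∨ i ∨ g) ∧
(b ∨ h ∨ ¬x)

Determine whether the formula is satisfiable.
No

No, the formula is not satisfiable.

No assignment of truth values to the variables can make all 30 clauses true simultaneously.

The formula is UNSAT (unsatisfiable).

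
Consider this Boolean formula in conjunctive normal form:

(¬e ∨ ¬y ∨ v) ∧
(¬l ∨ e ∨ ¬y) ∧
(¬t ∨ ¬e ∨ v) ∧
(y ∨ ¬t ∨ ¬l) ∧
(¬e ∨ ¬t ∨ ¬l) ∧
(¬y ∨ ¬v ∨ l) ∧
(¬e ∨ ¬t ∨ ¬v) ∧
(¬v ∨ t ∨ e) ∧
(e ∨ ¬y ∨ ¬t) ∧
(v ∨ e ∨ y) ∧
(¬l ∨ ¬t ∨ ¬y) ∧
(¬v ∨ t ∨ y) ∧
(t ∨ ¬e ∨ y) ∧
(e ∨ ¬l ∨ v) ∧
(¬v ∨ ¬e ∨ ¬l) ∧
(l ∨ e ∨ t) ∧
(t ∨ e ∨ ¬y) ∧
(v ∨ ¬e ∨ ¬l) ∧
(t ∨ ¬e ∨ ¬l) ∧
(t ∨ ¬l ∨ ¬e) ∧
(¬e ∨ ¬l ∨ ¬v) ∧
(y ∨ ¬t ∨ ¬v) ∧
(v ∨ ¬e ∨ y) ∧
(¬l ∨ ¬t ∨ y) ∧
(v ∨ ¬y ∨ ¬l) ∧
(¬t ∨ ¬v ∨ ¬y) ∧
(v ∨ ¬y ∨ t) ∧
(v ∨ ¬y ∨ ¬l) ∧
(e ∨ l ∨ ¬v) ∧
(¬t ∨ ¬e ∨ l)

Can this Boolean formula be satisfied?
No

No, the formula is not satisfiable.

No assignment of truth values to the variables can make all 30 clauses true simultaneously.

The formula is UNSAT (unsatisfiable).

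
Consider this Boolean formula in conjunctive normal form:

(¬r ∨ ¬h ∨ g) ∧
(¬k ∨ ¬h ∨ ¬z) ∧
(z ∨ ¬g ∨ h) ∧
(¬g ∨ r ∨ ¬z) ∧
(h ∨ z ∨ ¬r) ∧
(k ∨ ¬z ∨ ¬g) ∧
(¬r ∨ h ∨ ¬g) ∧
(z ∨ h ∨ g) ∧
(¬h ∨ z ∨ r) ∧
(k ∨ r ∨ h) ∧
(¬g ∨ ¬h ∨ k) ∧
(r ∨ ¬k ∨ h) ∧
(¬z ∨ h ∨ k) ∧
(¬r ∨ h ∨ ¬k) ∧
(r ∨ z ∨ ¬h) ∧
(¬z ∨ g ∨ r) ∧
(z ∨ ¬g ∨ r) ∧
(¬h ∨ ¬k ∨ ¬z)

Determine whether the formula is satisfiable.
Yes

Yes, the formula is satisfiable.

One satisfying assignment is: g=True, h=True, r=True, k=True, z=False

Verification: With this assignment, all 18 clauses evaluate to true.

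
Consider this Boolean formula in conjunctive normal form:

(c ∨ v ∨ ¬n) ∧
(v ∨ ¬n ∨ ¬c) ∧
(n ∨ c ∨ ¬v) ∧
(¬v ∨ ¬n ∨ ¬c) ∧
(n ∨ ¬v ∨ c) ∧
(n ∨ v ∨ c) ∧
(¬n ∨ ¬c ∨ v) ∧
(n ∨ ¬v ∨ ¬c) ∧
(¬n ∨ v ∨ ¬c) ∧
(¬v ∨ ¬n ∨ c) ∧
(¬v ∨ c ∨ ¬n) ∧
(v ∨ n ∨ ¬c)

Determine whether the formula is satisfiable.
No

No, the formula is not satisfiable.

No assignment of truth values to the variables can make all 12 clauses true simultaneously.

The formula is UNSAT (unsatisfiable).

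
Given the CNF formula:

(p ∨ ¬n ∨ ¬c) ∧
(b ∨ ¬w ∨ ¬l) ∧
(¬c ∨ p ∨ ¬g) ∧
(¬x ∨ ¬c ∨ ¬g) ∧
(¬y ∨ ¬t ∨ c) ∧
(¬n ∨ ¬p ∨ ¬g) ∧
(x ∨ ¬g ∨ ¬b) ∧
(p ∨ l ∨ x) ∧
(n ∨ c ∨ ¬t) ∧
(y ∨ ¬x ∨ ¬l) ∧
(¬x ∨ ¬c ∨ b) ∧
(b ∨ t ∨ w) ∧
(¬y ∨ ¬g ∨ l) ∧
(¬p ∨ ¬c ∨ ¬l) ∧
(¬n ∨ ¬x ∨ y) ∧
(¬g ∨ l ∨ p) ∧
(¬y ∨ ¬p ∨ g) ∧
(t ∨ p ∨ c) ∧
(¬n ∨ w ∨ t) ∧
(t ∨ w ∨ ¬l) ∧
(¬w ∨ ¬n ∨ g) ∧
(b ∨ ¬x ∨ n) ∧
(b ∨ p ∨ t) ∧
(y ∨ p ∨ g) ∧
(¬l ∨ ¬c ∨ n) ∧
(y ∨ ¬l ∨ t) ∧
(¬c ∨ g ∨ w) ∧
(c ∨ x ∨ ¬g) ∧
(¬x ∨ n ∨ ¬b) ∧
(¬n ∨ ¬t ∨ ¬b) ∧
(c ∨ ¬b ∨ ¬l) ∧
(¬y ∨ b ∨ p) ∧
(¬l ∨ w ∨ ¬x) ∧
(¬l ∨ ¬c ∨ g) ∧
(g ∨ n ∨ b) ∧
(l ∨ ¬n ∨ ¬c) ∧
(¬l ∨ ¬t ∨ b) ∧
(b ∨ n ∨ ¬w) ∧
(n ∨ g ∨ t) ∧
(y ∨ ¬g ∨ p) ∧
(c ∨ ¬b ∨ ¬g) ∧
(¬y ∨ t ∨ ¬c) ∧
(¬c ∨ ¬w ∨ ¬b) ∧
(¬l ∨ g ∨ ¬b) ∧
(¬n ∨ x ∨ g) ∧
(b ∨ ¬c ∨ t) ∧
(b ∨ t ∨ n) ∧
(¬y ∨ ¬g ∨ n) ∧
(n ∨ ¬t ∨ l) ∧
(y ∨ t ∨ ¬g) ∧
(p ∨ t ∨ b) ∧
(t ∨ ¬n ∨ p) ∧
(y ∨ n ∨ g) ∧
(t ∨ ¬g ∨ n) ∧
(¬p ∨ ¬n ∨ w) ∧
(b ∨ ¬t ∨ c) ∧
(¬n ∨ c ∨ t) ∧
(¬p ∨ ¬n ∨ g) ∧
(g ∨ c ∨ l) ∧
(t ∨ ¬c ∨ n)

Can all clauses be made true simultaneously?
No

No, the formula is not satisfiable.

No assignment of truth values to the variables can make all 60 clauses true simultaneously.

The formula is UNSAT (unsatisfiable).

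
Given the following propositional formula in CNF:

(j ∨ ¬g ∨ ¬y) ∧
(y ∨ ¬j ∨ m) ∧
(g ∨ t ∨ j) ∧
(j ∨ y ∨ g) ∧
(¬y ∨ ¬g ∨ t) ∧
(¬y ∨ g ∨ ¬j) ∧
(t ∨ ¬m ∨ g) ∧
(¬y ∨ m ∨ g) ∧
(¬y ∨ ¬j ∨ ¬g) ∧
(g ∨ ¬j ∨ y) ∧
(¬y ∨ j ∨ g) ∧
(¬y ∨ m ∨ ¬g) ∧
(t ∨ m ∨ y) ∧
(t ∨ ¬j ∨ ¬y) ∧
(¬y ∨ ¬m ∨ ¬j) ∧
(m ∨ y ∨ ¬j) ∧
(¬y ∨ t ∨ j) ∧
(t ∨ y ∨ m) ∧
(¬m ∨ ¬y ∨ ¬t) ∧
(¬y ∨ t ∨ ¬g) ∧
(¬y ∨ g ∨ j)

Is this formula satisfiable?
Yes

Yes, the formula is satisfiable.

One satisfying assignment is: j=False, g=True, m=True, y=False, t=False

Verification: With this assignment, all 21 clauses evaluate to true.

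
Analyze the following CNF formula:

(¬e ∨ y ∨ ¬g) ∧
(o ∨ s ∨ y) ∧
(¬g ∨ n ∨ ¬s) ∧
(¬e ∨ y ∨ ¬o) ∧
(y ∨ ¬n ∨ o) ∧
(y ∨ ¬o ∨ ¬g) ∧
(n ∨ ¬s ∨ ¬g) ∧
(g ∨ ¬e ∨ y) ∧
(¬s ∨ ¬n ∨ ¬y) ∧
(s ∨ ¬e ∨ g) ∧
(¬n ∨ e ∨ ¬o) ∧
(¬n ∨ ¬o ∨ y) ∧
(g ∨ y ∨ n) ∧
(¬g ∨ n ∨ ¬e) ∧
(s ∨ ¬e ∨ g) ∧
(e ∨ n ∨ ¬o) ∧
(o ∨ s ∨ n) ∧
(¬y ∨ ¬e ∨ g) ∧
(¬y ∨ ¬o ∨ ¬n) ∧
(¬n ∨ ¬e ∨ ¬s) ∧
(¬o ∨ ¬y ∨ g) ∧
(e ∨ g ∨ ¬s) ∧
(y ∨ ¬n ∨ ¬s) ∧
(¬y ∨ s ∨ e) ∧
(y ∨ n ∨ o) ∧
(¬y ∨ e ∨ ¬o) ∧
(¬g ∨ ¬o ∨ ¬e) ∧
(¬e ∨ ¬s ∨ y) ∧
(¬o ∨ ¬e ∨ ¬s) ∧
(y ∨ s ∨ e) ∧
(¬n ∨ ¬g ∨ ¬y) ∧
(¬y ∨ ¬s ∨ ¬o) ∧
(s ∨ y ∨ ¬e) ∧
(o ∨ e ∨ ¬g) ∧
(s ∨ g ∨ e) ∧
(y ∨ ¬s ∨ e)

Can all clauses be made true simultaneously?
No

No, the formula is not satisfiable.

No assignment of truth values to the variables can make all 36 clauses true simultaneously.

The formula is UNSAT (unsatisfiable).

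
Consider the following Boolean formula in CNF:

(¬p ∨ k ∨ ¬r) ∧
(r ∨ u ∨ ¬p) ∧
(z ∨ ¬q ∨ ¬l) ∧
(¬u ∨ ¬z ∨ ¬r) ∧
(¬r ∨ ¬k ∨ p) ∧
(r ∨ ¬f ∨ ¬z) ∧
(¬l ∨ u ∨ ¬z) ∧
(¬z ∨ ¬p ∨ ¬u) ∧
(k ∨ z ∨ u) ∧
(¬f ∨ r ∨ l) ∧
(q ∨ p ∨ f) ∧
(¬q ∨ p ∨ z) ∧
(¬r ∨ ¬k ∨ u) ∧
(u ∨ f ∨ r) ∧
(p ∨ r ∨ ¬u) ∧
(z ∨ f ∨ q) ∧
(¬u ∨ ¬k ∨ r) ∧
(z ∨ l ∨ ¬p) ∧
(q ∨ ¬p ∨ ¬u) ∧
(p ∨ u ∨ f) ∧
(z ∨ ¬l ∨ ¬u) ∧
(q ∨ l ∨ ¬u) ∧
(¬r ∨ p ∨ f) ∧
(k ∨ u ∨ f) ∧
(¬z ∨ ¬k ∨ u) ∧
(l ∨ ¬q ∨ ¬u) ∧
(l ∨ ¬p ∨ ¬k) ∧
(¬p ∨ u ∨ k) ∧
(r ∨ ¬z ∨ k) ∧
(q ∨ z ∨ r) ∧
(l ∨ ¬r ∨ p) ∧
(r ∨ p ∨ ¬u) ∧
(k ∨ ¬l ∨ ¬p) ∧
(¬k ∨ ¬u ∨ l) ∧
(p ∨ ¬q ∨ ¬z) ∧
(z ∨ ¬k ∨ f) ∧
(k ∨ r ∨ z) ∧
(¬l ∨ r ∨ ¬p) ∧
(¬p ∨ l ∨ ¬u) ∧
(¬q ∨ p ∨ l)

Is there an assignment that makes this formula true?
No

No, the formula is not satisfiable.

No assignment of truth values to the variables can make all 40 clauses true simultaneously.

The formula is UNSAT (unsatisfiable).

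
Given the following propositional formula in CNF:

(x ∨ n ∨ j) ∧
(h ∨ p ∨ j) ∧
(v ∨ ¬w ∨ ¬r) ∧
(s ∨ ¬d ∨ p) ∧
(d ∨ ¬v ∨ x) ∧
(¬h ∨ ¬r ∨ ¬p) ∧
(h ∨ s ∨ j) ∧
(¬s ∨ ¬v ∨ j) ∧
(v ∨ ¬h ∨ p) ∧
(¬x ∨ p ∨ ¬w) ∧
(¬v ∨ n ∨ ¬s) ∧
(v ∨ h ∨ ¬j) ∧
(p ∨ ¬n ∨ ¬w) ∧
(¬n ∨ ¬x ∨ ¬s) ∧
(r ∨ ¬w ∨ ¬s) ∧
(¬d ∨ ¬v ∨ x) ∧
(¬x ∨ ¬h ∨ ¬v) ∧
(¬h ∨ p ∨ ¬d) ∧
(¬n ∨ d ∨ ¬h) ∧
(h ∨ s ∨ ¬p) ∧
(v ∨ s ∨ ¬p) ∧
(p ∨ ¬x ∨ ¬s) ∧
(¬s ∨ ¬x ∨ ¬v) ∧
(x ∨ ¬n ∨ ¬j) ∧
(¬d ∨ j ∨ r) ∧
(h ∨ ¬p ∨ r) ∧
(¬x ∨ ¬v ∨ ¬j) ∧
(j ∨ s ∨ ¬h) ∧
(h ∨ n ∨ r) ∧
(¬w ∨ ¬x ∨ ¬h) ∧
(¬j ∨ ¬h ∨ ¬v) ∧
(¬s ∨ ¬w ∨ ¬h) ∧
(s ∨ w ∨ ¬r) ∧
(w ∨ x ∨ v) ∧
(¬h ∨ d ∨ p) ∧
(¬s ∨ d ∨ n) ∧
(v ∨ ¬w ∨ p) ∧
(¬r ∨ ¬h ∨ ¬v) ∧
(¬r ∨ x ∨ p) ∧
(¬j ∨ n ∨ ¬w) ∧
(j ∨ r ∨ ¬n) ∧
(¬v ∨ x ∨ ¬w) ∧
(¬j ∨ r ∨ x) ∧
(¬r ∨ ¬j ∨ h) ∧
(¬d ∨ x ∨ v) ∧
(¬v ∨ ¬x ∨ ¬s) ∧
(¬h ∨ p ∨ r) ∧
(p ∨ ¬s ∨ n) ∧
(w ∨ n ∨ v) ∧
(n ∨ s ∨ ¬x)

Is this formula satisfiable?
No

No, the formula is not satisfiable.

No assignment of truth values to the variables can make all 50 clauses true simultaneously.

The formula is UNSAT (unsatisfiable).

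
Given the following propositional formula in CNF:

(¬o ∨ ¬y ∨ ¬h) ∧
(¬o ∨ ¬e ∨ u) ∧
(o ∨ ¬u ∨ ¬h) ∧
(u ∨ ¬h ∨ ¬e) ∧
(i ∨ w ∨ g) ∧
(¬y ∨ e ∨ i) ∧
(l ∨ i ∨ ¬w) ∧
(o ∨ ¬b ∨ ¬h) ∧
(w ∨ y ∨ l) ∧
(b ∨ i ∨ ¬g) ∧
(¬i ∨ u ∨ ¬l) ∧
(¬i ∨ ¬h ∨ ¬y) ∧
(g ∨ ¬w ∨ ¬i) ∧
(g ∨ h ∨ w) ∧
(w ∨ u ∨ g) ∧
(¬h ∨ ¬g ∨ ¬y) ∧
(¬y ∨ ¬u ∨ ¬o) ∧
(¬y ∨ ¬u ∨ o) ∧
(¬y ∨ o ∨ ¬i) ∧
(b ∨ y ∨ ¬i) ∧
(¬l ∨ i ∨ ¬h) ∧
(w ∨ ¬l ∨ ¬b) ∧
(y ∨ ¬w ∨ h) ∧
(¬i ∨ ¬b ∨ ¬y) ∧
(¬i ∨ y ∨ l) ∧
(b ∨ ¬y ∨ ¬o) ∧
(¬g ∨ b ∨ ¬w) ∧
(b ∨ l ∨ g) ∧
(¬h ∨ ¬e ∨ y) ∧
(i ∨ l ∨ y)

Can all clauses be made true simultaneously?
Yes

Yes, the formula is satisfiable.

One satisfying assignment is: h=False, g=False, e=True, y=True, u=False, o=False, i=False, b=False, w=True, l=True

Verification: With this assignment, all 30 clauses evaluate to true.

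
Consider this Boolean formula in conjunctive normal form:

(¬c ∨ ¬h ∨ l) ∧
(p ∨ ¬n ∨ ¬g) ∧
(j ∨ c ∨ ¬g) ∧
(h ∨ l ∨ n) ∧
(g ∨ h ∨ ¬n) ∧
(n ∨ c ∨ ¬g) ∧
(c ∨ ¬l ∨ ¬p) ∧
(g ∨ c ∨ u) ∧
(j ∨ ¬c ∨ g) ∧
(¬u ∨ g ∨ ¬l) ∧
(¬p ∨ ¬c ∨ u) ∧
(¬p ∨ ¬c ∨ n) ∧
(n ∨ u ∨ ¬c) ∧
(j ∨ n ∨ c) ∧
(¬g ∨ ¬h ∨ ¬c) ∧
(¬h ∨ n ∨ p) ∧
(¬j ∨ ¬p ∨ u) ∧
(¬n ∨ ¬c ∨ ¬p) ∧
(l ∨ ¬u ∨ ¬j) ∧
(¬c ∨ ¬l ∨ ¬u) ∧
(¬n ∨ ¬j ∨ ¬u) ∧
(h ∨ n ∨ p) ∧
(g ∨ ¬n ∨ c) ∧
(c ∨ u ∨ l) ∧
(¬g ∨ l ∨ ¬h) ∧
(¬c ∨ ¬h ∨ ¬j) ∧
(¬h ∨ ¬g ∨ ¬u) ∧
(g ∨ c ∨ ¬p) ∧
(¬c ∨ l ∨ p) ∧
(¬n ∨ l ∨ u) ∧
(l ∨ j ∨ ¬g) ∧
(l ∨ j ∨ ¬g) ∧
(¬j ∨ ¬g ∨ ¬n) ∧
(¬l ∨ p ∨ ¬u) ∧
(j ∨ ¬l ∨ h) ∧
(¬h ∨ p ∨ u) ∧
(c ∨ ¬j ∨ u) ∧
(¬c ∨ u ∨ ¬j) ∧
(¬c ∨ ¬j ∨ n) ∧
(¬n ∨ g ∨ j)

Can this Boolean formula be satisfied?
No

No, the formula is not satisfiable.

No assignment of truth values to the variables can make all 40 clauses true simultaneously.

The formula is UNSAT (unsatisfiable).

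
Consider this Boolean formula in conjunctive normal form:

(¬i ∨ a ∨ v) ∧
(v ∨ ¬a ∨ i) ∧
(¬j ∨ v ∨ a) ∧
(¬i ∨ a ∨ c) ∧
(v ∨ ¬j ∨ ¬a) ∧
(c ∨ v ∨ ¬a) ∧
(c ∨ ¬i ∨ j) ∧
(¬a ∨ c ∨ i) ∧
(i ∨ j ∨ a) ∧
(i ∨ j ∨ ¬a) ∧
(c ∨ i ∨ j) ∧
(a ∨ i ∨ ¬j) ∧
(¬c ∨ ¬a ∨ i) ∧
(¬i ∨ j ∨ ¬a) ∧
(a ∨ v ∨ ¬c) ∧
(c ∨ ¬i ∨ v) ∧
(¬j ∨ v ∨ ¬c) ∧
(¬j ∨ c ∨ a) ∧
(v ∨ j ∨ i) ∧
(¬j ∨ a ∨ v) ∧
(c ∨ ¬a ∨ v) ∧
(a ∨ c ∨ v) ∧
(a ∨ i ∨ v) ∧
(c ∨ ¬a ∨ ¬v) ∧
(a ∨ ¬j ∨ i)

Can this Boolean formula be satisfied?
Yes

Yes, the formula is satisfiable.

One satisfying assignment is: v=True, i=True, c=True, a=False, j=True

Verification: With this assignment, all 25 clauses evaluate to true.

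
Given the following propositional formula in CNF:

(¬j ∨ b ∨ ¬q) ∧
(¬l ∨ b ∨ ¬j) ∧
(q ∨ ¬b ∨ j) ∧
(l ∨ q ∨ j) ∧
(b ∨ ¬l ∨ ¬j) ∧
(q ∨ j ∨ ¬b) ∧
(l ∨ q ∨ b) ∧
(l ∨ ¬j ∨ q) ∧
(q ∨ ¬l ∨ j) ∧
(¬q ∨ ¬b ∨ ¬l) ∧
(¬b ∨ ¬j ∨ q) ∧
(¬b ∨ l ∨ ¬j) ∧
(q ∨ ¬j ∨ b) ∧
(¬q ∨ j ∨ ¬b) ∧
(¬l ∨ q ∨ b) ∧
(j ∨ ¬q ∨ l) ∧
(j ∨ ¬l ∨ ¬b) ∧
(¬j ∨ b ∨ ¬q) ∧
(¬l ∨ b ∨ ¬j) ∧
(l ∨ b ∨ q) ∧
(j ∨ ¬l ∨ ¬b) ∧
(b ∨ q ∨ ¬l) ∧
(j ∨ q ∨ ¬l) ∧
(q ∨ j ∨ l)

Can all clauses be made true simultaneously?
Yes

Yes, the formula is satisfiable.

One satisfying assignment is: l=True, q=True, j=False, b=False

Verification: With this assignment, all 24 clauses evaluate to true.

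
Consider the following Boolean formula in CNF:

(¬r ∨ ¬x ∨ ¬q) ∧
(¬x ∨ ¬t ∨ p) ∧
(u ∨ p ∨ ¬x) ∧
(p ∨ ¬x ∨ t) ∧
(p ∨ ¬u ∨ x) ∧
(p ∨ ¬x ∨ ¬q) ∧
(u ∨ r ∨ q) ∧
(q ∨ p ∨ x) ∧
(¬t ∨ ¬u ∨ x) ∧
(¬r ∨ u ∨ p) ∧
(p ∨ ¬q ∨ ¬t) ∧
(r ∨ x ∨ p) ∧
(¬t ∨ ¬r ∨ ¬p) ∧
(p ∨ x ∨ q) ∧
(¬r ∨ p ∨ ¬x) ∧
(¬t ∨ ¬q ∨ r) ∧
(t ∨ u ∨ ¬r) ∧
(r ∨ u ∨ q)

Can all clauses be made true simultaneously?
Yes

Yes, the formula is satisfiable.

One satisfying assignment is: q=False, r=False, t=False, x=False, p=True, u=True

Verification: With this assignment, all 18 clauses evaluate to true.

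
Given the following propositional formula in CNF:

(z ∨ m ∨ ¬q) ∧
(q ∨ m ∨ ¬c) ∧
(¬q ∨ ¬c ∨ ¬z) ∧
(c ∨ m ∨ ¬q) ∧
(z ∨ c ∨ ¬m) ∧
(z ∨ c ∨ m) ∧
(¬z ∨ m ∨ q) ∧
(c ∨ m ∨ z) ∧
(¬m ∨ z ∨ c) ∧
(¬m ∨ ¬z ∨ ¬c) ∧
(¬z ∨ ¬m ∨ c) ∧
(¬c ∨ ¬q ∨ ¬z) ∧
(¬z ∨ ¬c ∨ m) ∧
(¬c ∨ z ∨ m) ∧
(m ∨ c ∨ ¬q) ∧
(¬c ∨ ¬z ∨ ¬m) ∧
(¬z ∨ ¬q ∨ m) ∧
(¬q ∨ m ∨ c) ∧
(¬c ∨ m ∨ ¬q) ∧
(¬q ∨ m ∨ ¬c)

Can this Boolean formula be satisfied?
Yes

Yes, the formula is satisfiable.

One satisfying assignment is: c=True, z=False, m=True, q=True

Verification: With this assignment, all 20 clauses evaluate to true.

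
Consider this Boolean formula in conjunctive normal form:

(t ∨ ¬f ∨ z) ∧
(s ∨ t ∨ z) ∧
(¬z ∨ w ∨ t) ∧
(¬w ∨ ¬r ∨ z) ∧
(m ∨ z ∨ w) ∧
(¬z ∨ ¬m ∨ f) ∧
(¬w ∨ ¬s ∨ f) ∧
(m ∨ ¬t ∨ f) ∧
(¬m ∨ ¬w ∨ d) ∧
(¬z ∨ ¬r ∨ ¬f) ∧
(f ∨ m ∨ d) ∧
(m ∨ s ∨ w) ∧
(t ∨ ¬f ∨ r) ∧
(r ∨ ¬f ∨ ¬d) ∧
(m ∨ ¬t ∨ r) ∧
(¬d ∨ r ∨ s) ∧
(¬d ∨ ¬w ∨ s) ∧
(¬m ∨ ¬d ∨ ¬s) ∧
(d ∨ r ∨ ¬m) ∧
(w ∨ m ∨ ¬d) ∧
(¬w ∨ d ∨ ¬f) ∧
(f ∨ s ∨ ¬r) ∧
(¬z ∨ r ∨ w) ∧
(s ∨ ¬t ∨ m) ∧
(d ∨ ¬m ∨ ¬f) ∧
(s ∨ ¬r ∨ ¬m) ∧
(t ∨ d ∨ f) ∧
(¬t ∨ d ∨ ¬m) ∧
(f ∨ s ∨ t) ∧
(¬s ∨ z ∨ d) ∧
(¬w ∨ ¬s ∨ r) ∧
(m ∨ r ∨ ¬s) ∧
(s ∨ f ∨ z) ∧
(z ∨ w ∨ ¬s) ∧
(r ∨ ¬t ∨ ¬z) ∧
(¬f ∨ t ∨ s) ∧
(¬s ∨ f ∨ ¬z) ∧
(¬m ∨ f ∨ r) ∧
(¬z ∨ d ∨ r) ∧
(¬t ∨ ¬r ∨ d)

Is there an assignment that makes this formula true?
No

No, the formula is not satisfiable.

No assignment of truth values to the variables can make all 40 clauses true simultaneously.

The formula is UNSAT (unsatisfiable).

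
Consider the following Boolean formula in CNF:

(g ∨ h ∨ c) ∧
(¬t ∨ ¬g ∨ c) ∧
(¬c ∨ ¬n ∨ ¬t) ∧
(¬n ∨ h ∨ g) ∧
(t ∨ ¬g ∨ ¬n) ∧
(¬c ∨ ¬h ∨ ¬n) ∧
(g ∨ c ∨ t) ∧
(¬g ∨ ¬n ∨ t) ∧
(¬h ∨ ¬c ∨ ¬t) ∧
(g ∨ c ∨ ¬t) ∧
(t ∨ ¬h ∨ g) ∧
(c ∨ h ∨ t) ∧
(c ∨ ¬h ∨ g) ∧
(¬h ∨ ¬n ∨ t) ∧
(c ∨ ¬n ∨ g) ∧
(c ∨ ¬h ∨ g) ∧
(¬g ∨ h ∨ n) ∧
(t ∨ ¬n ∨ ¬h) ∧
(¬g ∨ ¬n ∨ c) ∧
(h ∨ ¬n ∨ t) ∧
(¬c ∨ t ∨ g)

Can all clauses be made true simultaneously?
Yes

Yes, the formula is satisfiable.

One satisfying assignment is: h=False, c=True, g=False, n=False, t=True

Verification: With this assignment, all 21 clauses evaluate to true.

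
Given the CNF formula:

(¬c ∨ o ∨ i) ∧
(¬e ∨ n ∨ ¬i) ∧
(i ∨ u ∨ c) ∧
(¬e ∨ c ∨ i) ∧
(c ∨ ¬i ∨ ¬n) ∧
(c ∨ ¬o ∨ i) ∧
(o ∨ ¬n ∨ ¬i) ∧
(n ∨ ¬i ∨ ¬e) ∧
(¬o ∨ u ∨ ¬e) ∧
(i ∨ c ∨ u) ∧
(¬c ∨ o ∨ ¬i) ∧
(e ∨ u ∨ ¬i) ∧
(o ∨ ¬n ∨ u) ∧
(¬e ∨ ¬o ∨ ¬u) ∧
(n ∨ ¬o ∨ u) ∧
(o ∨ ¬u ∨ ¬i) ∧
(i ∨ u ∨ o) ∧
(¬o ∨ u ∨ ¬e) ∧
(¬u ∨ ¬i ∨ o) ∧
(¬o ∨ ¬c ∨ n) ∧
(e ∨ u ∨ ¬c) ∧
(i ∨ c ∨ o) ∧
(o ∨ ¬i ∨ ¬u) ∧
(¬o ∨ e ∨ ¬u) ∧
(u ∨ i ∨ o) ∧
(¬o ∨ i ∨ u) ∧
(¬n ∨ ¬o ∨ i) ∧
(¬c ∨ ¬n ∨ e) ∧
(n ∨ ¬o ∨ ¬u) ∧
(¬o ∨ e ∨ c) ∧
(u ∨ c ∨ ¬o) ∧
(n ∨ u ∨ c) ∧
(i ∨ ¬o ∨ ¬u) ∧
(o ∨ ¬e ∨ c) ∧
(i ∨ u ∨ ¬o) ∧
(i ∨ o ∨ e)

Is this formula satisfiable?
No

No, the formula is not satisfiable.

No assignment of truth values to the variables can make all 36 clauses true simultaneously.

The formula is UNSAT (unsatisfiable).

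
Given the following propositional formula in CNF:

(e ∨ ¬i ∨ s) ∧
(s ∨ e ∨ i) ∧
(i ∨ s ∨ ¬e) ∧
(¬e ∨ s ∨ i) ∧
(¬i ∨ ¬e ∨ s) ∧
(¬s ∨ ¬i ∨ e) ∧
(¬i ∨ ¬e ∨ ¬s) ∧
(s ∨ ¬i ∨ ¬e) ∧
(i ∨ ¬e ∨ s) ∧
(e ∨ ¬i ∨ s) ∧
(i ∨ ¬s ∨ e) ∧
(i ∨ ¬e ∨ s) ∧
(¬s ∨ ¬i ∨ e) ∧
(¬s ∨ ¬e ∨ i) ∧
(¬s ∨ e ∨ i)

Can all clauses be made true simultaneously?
No

No, the formula is not satisfiable.

No assignment of truth values to the variables can make all 15 clauses true simultaneously.

The formula is UNSAT (unsatisfiable).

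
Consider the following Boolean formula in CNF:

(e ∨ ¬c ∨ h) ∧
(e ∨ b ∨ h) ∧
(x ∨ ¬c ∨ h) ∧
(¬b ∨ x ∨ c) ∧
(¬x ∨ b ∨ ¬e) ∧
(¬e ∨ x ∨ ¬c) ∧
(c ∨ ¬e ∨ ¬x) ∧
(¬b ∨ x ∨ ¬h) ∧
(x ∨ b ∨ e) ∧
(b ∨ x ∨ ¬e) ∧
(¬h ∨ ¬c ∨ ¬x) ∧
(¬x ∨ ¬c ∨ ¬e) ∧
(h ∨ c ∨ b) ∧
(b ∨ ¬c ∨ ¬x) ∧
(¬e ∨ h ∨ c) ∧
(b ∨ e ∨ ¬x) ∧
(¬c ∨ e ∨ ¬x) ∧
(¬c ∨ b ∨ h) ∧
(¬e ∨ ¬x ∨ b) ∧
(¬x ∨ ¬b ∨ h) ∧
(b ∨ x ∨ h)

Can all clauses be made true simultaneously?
Yes

Yes, the formula is satisfiable.

One satisfying assignment is: b=True, c=False, h=True, e=False, x=True

Verification: With this assignment, all 21 clauses evaluate to true.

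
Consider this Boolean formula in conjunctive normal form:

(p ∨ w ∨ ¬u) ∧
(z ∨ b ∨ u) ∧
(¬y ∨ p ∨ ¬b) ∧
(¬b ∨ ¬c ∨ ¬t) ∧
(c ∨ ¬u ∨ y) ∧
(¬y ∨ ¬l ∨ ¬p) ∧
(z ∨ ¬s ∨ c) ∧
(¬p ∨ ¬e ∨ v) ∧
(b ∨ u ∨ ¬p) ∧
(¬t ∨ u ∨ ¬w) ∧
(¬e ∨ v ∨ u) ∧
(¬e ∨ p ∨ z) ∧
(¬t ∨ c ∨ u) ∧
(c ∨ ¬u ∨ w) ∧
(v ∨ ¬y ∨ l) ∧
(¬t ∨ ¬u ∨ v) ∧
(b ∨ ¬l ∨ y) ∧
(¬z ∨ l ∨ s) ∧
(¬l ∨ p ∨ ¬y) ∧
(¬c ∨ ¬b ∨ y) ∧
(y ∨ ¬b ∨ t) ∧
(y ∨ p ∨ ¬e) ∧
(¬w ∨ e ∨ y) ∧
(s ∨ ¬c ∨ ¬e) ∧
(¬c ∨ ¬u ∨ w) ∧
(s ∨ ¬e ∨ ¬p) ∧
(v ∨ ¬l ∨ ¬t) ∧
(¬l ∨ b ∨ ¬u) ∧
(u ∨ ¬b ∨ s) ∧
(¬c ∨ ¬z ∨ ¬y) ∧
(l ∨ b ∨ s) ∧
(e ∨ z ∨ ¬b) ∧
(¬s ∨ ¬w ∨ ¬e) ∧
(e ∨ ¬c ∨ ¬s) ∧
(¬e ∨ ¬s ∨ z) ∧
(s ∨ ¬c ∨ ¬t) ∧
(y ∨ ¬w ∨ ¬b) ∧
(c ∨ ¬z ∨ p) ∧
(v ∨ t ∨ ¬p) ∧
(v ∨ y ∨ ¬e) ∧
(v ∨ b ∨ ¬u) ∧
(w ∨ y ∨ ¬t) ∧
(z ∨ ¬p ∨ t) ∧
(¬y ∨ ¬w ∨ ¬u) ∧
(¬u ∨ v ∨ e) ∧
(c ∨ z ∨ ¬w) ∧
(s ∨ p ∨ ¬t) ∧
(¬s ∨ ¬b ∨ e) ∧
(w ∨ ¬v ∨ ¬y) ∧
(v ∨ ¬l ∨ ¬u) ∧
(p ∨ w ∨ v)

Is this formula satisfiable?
No

No, the formula is not satisfiable.

No assignment of truth values to the variables can make all 51 clauses true simultaneously.

The formula is UNSAT (unsatisfiable).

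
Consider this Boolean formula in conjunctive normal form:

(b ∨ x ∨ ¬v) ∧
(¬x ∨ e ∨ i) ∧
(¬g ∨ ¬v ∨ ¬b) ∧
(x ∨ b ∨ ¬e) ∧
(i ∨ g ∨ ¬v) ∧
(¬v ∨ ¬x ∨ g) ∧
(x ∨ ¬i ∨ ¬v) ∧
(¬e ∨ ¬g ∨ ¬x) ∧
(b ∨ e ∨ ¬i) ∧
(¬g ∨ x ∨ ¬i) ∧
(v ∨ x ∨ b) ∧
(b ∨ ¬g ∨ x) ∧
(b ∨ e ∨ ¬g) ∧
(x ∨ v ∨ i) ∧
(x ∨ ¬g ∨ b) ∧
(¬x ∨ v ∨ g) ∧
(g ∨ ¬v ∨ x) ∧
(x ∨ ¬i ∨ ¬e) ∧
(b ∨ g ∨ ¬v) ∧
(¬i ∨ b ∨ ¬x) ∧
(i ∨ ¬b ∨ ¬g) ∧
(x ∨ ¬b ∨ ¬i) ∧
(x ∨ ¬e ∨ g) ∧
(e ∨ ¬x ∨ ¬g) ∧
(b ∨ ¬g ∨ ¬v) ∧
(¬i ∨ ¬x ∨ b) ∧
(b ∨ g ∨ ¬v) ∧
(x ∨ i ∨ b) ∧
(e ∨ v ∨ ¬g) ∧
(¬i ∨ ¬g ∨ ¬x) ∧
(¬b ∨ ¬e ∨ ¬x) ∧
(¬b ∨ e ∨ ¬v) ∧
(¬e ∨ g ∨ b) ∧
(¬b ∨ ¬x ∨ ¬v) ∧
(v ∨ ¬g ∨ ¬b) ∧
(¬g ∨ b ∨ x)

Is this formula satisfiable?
No

No, the formula is not satisfiable.

No assignment of truth values to the variables can make all 36 clauses true simultaneously.

The formula is UNSAT (unsatisfiable).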